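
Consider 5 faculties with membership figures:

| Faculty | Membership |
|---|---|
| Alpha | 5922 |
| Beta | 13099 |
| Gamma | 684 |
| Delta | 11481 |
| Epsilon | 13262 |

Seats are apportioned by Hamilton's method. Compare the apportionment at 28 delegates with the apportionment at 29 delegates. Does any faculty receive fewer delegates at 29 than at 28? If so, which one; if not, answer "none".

At 28 seats: Alpha 4, Beta 8, Gamma 1, Delta 7, Epsilon 8.
At 29 seats: Alpha 4, Beta 9, Gamma 0, Delta 7, Epsilon 9.
Gamma drops from 1 to 0.

Gamma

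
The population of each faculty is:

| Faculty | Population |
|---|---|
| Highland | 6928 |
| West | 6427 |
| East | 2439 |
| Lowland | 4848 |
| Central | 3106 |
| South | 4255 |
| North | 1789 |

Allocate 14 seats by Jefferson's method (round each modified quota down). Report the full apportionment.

Standard divisor 29792/14 ≈ 2128; standard quotas: Highland 3.256, West 3.020, East 1.146, Lowland 2.278, Central 1.460, South 2.000, North 0.841.
Rounding down gives 3, 3, 1, 2, 1, 1, 0 = 11 seats, so the divisor must be adjusted.
With modified divisor 1700: modified quotas Highland 4.075, West 3.781, East 1.435, Lowland 2.852, Central 1.827, South 2.503, North 1.052.
Rounding down: Highland 4, West 3, East 1, Lowland 2, Central 1, South 2, North 1 (total 14).

Highland=4, West=3, East=1, Lowland=2, Central=1, South=2, North=1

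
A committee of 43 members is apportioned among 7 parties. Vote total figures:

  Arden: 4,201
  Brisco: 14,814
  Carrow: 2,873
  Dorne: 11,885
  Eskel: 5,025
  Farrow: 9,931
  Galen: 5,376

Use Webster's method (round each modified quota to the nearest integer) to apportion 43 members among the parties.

Standard divisor 54105/43 ≈ 1258.256; standard quotas: Arden 3.339, Brisco 11.773, Carrow 2.283, Dorne 9.446, Eskel 3.994, Farrow 7.893, Galen 4.273.
Rounding to the nearest integer gives 3, 12, 2, 9, 4, 8, 4 = 42 seats, so the divisor must be adjusted.
With modified divisor 1230: modified quotas Arden 3.415, Brisco 12.044, Carrow 2.336, Dorne 9.663, Eskel 4.085, Farrow 8.074, Galen 4.371.
Rounding to the nearest integer: Arden 3, Brisco 12, Carrow 2, Dorne 10, Eskel 4, Farrow 8, Galen 4 (total 43).

Arden=3, Brisco=12, Carrow=2, Dorne=10, Eskel=4, Farrow=8, Galen=4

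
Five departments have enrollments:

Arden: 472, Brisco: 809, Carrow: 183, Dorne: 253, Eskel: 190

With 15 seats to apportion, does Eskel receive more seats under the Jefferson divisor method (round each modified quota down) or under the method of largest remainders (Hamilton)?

Hamilton

Jefferson: Arden 4, Brisco 7, Carrow 1, Dorne 2, Eskel 1.
Hamilton: Arden 4, Brisco 6, Carrow 1, Dorne 2, Eskel 2.
Eskel gets 1 under Jefferson and 2 under Hamilton.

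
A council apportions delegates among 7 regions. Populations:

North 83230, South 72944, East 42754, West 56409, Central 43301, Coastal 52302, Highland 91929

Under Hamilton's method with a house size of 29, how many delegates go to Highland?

6

The standard divisor is 442869/29 ≈ 15271.345.
Standard quotas: North 5.4501, South 4.7765, East 2.7996, West 3.6938, Central 2.8354, Coastal 3.4248, Highland 6.0197.
Lower quotas: North 5, South 4, East 2, West 3, Central 2, Coastal 3, Highland 6 (sum 25, leaving 4 seats).
Remainders in descending order: Central 0.8354, East 0.7996, South 0.7765, West 0.6938, North 0.4501, Coastal 0.4248, Highland 0.0197.
The surplus seats go to Central, East, South, West.
Highland receives 6.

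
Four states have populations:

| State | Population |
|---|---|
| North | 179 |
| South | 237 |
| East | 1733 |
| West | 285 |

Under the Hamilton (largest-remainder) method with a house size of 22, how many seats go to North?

Total 2434; standard divisor 2434/22 ≈ 110.636.
Standard quotas: North 1.618, South 2.142, East 15.664, West 2.576.
Lower quotas: North 1, South 2, East 15, West 2 (sum 20, leaving 2 seats).
Remainders in descending order: East 0.664, North 0.618, West 0.576, South 0.142.
Largest remainders: East, North receive the extra seats.
North receives 2.

2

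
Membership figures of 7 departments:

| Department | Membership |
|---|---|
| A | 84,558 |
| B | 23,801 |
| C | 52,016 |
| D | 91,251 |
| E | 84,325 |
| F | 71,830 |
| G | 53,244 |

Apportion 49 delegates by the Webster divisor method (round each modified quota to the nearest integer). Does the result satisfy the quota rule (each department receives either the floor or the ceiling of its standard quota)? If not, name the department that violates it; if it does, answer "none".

Standard quotas: A 8.987, B 2.530, C 5.529, D 9.699, E 8.962, F 7.634, G 5.659.
Webster allocation: A 9, B 2, C 5, D 10, E 9, F 8, G 6.
Every allocation lies between the lower and upper quota.

none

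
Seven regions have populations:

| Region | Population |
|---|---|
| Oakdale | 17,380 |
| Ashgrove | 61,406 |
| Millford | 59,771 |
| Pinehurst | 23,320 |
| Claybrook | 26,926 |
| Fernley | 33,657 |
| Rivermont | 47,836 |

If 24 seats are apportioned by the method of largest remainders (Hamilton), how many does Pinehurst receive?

The standard divisor is 270296/24 ≈ 11262.333.
Standard quotas: Oakdale 1.5432, Ashgrove 5.4523, Millford 5.3072, Pinehurst 2.0706, Claybrook 2.3908, Fernley 2.9885, Rivermont 4.2474.
Lower quotas: Oakdale 1, Ashgrove 5, Millford 5, Pinehurst 2, Claybrook 2, Fernley 2, Rivermont 4 (sum 21, leaving 3 seats).
Remainders in descending order: Fernley 0.9885, Oakdale 0.5432, Ashgrove 0.4523, Claybrook 0.3908, Millford 0.3072, Rivermont 0.2474, Pinehurst 0.0706.
Largest remainders: Fernley, Oakdale, Ashgrove receive the extra seats.
Pinehurst receives 2.

2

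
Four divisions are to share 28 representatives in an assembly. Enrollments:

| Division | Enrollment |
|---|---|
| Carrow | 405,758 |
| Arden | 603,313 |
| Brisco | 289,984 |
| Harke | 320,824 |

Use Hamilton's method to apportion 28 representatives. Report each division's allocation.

Carrow=7, Arden=10, Brisco=5, Harke=6

Standard divisor: 1619879 ÷ 28 ≈ 57852.821.
Standard quotas: Carrow 7.0136, Arden 10.4284, Brisco 5.0124, Harke 5.5455.
Lower quotas: Carrow 7, Arden 10, Brisco 5, Harke 5 (sum 27, leaving 1 seat).
Remainders in descending order: Harke 0.5455, Arden 0.4284, Carrow 0.0136, Brisco 0.0124.
Largest remainder: Harke receives the extra seat.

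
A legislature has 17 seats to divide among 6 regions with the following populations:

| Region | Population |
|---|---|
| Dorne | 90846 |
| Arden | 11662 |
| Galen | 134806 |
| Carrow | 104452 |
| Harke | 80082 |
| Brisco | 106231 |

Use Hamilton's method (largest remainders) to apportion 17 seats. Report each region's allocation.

Dorne 3, Arden 0, Galen 4, Carrow 3, Harke 3, Brisco 4

Standard divisor: 528079 ÷ 17 ≈ 31063.471.
Standard quotas: Dorne 2.9245, Arden 0.3754, Galen 4.3397, Carrow 3.3625, Harke 2.5780, Brisco 3.4198.
Lower quotas: Dorne 2, Arden 0, Galen 4, Carrow 3, Harke 2, Brisco 3 (sum 14, leaving 3 seats).
Remainders in descending order: Dorne 0.9245, Harke 0.5780, Brisco 0.4198, Arden 0.3754, Carrow 0.3625, Galen 0.3397.
The surplus seats go to Dorne, Harke, Brisco.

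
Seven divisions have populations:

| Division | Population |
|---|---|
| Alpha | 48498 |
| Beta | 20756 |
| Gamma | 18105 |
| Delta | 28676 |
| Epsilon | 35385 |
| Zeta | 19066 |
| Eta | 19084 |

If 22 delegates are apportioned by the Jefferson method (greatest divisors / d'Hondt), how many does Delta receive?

Standard divisor 189570/22 ≈ 8616.818; standard quotas: Alpha 5.628, Beta 2.409, Gamma 2.101, Delta 3.328, Epsilon 4.107, Zeta 2.213, Eta 2.215.
Rounding down gives 5, 2, 2, 3, 4, 2, 2 = 20 seats, so the divisor must be adjusted.
With modified divisor 7120: modified quotas Alpha 6.812, Beta 2.915, Gamma 2.543, Delta 4.028, Epsilon 4.970, Zeta 2.678, Eta 2.680.
Rounding down: Alpha 6, Beta 2, Gamma 2, Delta 4, Epsilon 4, Zeta 2, Eta 2 (total 22).
Delta receives 4.

4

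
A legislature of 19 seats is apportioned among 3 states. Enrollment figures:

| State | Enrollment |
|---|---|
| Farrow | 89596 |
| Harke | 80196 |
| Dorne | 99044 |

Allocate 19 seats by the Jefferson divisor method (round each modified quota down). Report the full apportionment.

Farrow 6, Harke 6, Dorne 7

Standard divisor 268836/19 ≈ 14149.263; standard quotas: Farrow 6.332, Harke 5.668, Dorne 7.000.
Rounding down gives 6, 5, 6 = 17 seats, so the divisor must be adjusted.
With modified divisor 13100: modified quotas Farrow 6.839, Harke 6.122, Dorne 7.561.
Rounding down: Farrow 6, Harke 6, Dorne 7 (total 19).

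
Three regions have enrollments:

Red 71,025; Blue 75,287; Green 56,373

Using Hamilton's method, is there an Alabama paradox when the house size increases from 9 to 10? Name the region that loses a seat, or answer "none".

At 9 seats: Red 3, Blue 3, Green 3.
At 10 seats: Red 3, Blue 4, Green 3.
No region's allocation decreased.

none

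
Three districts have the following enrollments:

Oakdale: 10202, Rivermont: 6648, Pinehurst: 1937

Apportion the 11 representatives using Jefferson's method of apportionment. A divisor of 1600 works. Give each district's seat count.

Oakdale 6; Rivermont 4; Pinehurst 1

With modified divisor 1600: modified quotas Oakdale 6.376, Rivermont 4.155, Pinehurst 1.211.
Rounding down: Oakdale 6, Rivermont 4, Pinehurst 1 (total 11).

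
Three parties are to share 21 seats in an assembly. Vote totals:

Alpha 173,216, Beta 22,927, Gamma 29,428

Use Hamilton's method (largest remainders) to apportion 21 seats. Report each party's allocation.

Total 225571; standard divisor 225571/21 ≈ 10741.476.
Standard quotas: Alpha 16.1259, Beta 2.1344, Gamma 2.7397.
Lower quotas: Alpha 16, Beta 2, Gamma 2 (sum 20, leaving 1 seat).
Remainders in descending order: Gamma 0.7397, Beta 0.1344, Alpha 0.1259.
The surplus seat goes to Gamma.

Alpha: 16; Beta: 2; Gamma: 3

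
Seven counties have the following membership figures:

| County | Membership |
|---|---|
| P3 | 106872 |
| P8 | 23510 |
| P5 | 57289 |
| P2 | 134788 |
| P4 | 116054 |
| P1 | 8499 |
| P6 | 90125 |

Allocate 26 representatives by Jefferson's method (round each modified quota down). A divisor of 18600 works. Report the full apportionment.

With modified divisor 18600: modified quotas P3 5.746, P8 1.264, P5 3.080, P2 7.247, P4 6.239, P1 0.457, P6 4.845.
Rounding down: P3 5, P8 1, P5 3, P2 7, P4 6, P1 0, P6 4 (total 26).

P3: 5, P8: 1, P5: 3, P2: 7, P4: 6, P1: 0, P6: 4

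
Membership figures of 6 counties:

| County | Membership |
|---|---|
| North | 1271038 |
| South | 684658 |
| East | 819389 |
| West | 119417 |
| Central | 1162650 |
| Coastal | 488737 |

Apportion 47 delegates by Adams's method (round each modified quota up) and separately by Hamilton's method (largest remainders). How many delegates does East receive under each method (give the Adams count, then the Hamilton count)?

Adams: North 13, South 7, East 8, West 2, Central 12, Coastal 5.
Hamilton: North 13, South 7, East 9, West 1, Central 12, Coastal 5.
East gets 8 under Adams and 9 under Hamilton.

8 and 9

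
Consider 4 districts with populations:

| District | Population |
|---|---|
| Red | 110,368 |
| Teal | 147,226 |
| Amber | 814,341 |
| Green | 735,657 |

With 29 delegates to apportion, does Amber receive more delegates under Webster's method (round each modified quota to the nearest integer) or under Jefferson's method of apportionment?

Webster: Red 2, Teal 2, Amber 13, Green 12.
Jefferson: Red 1, Teal 2, Amber 14, Green 12.
Amber gets 13 under Webster and 14 under Jefferson.

Jefferson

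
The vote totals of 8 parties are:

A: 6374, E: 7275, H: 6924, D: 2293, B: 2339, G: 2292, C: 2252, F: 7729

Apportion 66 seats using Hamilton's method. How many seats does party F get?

14

Standard divisor: 37478 ÷ 66 ≈ 567.848.
Standard quotas: A 11.2248, E 12.8115, H 12.1934, D 4.0380, B 4.1191, G 4.0363, C 3.9658, F 13.6110.
Lower quotas: A 11, E 12, H 12, D 4, B 4, G 4, C 3, F 13 (sum 63, leaving 3 seats).
Remainders in descending order: C 0.9658, E 0.8115, F 0.6110, A 0.2248, H 0.1934, B 0.1191, D 0.0380, G 0.0363.
The surplus seats go to C, E, F.
F receives 14.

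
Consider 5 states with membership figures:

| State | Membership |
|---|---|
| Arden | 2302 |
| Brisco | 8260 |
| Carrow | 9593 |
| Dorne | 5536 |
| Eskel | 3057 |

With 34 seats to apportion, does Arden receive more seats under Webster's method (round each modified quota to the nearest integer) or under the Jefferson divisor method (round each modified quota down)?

Webster: Arden 3, Brisco 10, Carrow 11, Dorne 6, Eskel 4.
Jefferson: Arden 2, Brisco 10, Carrow 12, Dorne 7, Eskel 3.
Arden gets 3 under Webster and 2 under Jefferson.

Webster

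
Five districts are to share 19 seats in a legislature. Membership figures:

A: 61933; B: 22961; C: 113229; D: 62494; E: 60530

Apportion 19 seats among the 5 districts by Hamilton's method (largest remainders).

Standard divisor: 321147 ÷ 19 ≈ 16902.474.
Standard quotas: A 3.6641, B 1.3584, C 6.6990, D 3.6973, E 3.5811.
Lower quotas: A 3, B 1, C 6, D 3, E 3 (sum 16, leaving 3 seats).
Remainders in descending order: C 0.6990, D 0.6973, A 0.6641, E 0.5811, B 0.3584.
The surplus seats go to C, D, A.

A=4, B=1, C=7, D=4, E=3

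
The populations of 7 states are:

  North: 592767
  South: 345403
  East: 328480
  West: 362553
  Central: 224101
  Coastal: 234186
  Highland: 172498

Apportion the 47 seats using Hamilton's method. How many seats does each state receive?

Total 2259988; standard divisor 2259988/47 ≈ 48084.851.
Standard quotas: North 12.3275, South 7.1832, East 6.8313, West 7.5399, Central 4.6605, Coastal 4.8703, Highland 3.5874.
Lower quotas: North 12, South 7, East 6, West 7, Central 4, Coastal 4, Highland 3 (sum 43, leaving 4 seats).
Remainders in descending order: Coastal 0.8703, East 0.8313, Central 0.6605, Highland 0.5874, West 0.5399, North 0.3275, South 0.1832.
Largest remainders: Coastal, East, Central, Highland receive the extra seats.

North: 12; South: 7; East: 7; West: 7; Central: 5; Coastal: 5; Highland: 4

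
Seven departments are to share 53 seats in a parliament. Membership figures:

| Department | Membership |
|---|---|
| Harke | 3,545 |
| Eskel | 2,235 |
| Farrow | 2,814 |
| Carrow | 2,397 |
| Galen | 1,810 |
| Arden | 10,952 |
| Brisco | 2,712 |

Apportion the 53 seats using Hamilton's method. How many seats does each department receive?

Harke=7, Eskel=4, Farrow=6, Carrow=5, Galen=4, Arden=22, Brisco=5

The standard divisor is 26465/53 ≈ 499.34.
Standard quotas: Harke 7.0994, Eskel 4.4759, Farrow 5.6354, Carrow 4.8003, Galen 3.6248, Arden 21.9330, Brisco 5.4312.
Lower quotas: Harke 7, Eskel 4, Farrow 5, Carrow 4, Galen 3, Arden 21, Brisco 5 (sum 49, leaving 4 seats).
Remainders in descending order: Arden 0.9330, Carrow 0.8003, Farrow 0.6354, Galen 0.6248, Eskel 0.4759, Brisco 0.4312, Harke 0.0994.
The surplus seats go to Arden, Carrow, Farrow, Galen.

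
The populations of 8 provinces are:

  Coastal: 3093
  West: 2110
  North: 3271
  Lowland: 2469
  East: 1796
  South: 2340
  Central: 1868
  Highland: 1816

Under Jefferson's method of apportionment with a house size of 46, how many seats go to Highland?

4

Standard divisor 18763/46 ≈ 407.891; standard quotas: Coastal 7.583, West 5.173, North 8.019, Lowland 6.053, East 4.403, South 5.737, Central 4.580, Highland 4.452.
Rounding down gives 7, 5, 8, 6, 4, 5, 4, 4 = 43 seats, so the divisor must be adjusted.
With modified divisor 370: modified quotas Coastal 8.359, West 5.703, North 8.841, Lowland 6.673, East 4.854, South 6.324, Central 5.049, Highland 4.908.
Rounding down: Coastal 8, West 5, North 8, Lowland 6, East 4, South 6, Central 5, Highland 4 (total 46).
Highland receives 4.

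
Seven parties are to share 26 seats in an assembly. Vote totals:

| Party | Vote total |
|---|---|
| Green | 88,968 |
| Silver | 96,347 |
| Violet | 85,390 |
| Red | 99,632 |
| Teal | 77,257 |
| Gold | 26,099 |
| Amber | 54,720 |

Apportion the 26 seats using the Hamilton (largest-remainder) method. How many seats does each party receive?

Green=4, Silver=5, Violet=4, Red=5, Teal=4, Gold=1, Amber=3

Standard divisor: 528413 ÷ 26 ≈ 20323.577.
Standard quotas: Green 4.3776, Silver 4.7407, Violet 4.2015, Red 4.9023, Teal 3.8013, Gold 1.2842, Amber 2.6924.
Lower quotas: Green 4, Silver 4, Violet 4, Red 4, Teal 3, Gold 1, Amber 2 (sum 22, leaving 4 seats).
Remainders in descending order: Red 0.9023, Teal 0.8013, Silver 0.7407, Amber 0.6924, Green 0.3776, Gold 0.2842, Violet 0.2015.
The surplus seats go to Red, Teal, Silver, Amber.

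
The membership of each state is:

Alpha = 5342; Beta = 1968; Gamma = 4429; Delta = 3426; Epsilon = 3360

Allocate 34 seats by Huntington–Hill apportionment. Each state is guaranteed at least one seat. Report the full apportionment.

With divisor 546: modified quotas Alpha 9.784, Beta 3.604, Gamma 8.112, Delta 6.275, Epsilon 6.154.
Geometric-mean thresholds: Alpha √(9·10)=9.487, Beta √(3·4)=3.464, Gamma √(8·9)=8.485, Delta √(6·7)=6.481, Epsilon √(6·7)=6.481.
Each quota rounded against its threshold gives Alpha 10, Beta 4, Gamma 8, Delta 6, Epsilon 6 (total 34).

Alpha=10, Beta=4, Gamma=8, Delta=6, Epsilon=6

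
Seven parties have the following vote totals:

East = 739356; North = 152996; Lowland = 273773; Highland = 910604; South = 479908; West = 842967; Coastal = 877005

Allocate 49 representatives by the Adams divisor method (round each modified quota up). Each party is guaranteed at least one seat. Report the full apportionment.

Standard divisor 4276609/49 ≈ 87277.735; standard quotas: East 8.471, North 1.753, Lowland 3.137, Highland 10.433, South 5.499, West 9.658, Coastal 10.048.
Rounding up gives 9, 2, 4, 11, 6, 10, 11 = 53 seats, so the divisor must be adjusted.
With modified divisor 93000: modified quotas East 7.950, North 1.645, Lowland 2.944, Highland 9.791, South 5.160, West 9.064, Coastal 9.430.
Rounding up: East 8, North 2, Lowland 3, Highland 10, South 6, West 10, Coastal 10 (total 49).

East 8, North 2, Lowland 3, Highland 10, South 6, West 10, Coastal 10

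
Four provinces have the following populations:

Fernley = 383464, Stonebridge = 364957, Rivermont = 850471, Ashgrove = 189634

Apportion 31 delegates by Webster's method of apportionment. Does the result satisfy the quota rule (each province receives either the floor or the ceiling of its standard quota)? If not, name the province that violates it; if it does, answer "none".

none

Standard quotas: Fernley 6.646, Stonebridge 6.326, Rivermont 14.741, Ashgrove 3.287.
Webster allocation: Fernley 7, Stonebridge 6, Rivermont 15, Ashgrove 3.
Every allocation lies between the lower and upper quota.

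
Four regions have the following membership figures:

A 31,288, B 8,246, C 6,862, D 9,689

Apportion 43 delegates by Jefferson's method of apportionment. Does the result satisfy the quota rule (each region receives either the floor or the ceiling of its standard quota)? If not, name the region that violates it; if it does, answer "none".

Standard quotas: A 23.988, B 6.322, C 5.261, D 7.428.
Jefferson allocation: A 25, B 6, C 5, D 7.
A has quota 23.988 (lower 23, upper 24) but receives 25 — outside the quota interval.

A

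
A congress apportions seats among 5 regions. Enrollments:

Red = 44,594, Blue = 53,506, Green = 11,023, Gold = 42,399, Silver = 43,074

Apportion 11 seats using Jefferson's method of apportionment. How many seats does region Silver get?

Standard divisor 194596/11 ≈ 17690.545; standard quotas: Red 2.521, Blue 3.025, Green 0.623, Gold 2.397, Silver 2.435.
Rounding down gives 2, 3, 0, 2, 2 = 9 seats, so the divisor must be adjusted.
With modified divisor 14250: modified quotas Red 3.129, Blue 3.755, Green 0.774, Gold 2.975, Silver 3.023.
Rounding down: Red 3, Blue 3, Green 0, Gold 2, Silver 3 (total 11).
Silver receives 3.

3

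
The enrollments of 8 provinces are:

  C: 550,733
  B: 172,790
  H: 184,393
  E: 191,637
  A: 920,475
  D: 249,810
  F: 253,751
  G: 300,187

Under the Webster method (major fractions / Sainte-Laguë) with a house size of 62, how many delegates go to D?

Standard divisor 2823776/62 ≈ 45544.774; standard quotas: C 12.092, B 3.794, H 4.049, E 4.208, A 20.210, D 5.485, F 5.571, G 6.591.
Rounding to the nearest integer gives C 12, B 4, H 4, E 4, A 20, D 5, F 6, G 7 — total 62, matching the house size, so no adjustment is needed.
D receives 5.

5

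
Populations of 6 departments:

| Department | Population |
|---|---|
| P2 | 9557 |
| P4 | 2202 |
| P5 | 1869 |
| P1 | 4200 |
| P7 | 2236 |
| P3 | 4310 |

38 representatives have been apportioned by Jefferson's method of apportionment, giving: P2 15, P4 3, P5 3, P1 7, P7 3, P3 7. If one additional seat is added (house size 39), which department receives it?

Priority for the next seat is population ÷ (current seats + 1).
Priorities: P2 597.312, P4 550.500, P5 467.250, P1 525.000, P7 559.000, P3 538.750.
Highest priority: P2.

P2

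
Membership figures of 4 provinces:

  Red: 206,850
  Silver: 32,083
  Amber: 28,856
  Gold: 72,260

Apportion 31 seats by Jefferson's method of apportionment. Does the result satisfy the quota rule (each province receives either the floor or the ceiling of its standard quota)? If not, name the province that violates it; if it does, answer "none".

Red

Standard quotas: Red 18.857, Silver 2.925, Amber 2.631, Gold 6.587.
Jefferson allocation: Red 20, Silver 3, Amber 2, Gold 6.
Red has quota 18.857 (lower 18, upper 19) but receives 20 — outside the quota interval.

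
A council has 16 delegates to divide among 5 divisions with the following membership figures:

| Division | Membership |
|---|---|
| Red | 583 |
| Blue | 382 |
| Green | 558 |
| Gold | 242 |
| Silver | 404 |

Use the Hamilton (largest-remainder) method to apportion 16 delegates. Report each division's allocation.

The standard divisor is 2169/16 ≈ 135.562.
Standard quotas: Red 4.301, Blue 2.818, Green 4.116, Gold 1.785, Silver 2.980.
Lower quotas: Red 4, Blue 2, Green 4, Gold 1, Silver 2 (sum 13, leaving 3 seats).
Remainders in descending order: Silver 0.980, Blue 0.818, Gold 0.785, Red 0.301, Green 0.116.
Largest remainders: Silver, Blue, Gold receive the extra seats.

Red 4, Blue 3, Green 4, Gold 2, Silver 3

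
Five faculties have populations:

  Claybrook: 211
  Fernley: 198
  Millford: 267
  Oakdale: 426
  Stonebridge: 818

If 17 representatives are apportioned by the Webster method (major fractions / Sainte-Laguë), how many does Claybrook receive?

Standard divisor 1920/17 ≈ 112.941; standard quotas: Claybrook 1.868, Fernley 1.753, Millford 2.364, Oakdale 3.772, Stonebridge 7.243.
Rounding to the nearest integer gives Claybrook 2, Fernley 2, Millford 2, Oakdale 4, Stonebridge 7 — total 17, matching the house size, so no adjustment is needed.
Claybrook receives 2.

2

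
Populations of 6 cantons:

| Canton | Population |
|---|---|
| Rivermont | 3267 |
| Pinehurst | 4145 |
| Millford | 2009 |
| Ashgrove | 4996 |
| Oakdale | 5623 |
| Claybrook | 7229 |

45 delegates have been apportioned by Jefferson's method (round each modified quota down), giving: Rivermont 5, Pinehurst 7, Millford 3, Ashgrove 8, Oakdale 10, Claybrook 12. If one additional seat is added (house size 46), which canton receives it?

Priority for the next seat is population ÷ (current seats + 1).
Priorities: Rivermont 544.500, Pinehurst 518.125, Millford 502.250, Ashgrove 555.111, Oakdale 511.182, Claybrook 556.077.
Highest priority: Claybrook.

Claybrook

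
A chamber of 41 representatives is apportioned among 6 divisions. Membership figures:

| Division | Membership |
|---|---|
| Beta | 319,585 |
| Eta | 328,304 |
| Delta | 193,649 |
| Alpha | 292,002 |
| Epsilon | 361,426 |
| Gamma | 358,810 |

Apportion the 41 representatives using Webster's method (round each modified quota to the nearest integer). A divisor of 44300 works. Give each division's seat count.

With modified divisor 44300: modified quotas Beta 7.214, Eta 7.411, Delta 4.371, Alpha 6.591, Epsilon 8.159, Gamma 8.100.
Rounding to the nearest integer: Beta 7, Eta 7, Delta 4, Alpha 7, Epsilon 8, Gamma 8 (total 41).

Beta: 7, Eta: 7, Delta: 4, Alpha: 7, Epsilon: 8, Gamma: 8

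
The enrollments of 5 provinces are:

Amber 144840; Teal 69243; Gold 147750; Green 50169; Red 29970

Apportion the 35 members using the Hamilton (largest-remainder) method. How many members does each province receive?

Amber 11; Teal 6; Gold 12; Green 4; Red 2

Standard divisor: 441972 ÷ 35 ≈ 12627.771.
Standard quotas: Amber 11.4700, Teal 5.4834, Gold 11.7004, Green 3.9729, Red 2.3733.
Lower quotas: Amber 11, Teal 5, Gold 11, Green 3, Red 2 (sum 32, leaving 3 seats).
Remainders in descending order: Green 0.9729, Gold 0.7004, Teal 0.4834, Amber 0.4700, Red 0.3733.
The surplus seats go to Green, Gold, Teal.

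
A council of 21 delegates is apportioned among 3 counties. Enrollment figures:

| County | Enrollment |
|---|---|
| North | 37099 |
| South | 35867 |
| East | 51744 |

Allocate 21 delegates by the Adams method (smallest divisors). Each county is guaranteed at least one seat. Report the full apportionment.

North: 6, South: 6, East: 9

Standard divisor 124710/21 ≈ 5938.571; standard quotas: North 6.247, South 6.040, East 8.713.
Rounding up gives 7, 7, 9 = 23 seats, so the divisor must be adjusted.
With modified divisor 6300: modified quotas North 5.889, South 5.693, East 8.213.
Rounding up: North 6, South 6, East 9 (total 21).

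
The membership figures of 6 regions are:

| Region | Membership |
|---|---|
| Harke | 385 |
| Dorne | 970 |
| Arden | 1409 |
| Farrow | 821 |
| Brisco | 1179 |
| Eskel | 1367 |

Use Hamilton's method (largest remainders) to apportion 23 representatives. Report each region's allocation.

Standard divisor: 6131 ÷ 23 ≈ 266.565.
Standard quotas: Harke 1.444, Dorne 3.639, Arden 5.286, Farrow 3.080, Brisco 4.423, Eskel 5.128.
Lower quotas: Harke 1, Dorne 3, Arden 5, Farrow 3, Brisco 4, Eskel 5 (sum 21, leaving 2 seats).
Remainders in descending order: Dorne 0.639, Harke 0.444, Brisco 0.423, Arden 0.286, Eskel 0.128, Farrow 0.080.
Largest remainders: Dorne, Harke receive the extra seats.

Harke: 2, Dorne: 4, Arden: 5, Farrow: 3, Brisco: 4, Eskel: 5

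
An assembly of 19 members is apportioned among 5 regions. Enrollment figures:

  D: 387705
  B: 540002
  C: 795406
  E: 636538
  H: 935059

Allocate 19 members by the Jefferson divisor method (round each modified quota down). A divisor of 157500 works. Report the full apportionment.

D 2, B 3, C 5, E 4, H 5

With modified divisor 157500: modified quotas D 2.462, B 3.429, C 5.050, E 4.042, H 5.937.
Rounding down: D 2, B 3, C 5, E 4, H 5 (total 19).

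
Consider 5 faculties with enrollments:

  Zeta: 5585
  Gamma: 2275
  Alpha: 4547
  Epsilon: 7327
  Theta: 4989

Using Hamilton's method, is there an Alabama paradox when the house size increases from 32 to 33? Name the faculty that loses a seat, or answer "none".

none

At 32 seats: Zeta 7, Gamma 3, Alpha 6, Epsilon 10, Theta 6.
At 33 seats: Zeta 7, Gamma 3, Alpha 6, Epsilon 10, Theta 7.
No faculty's allocation decreased.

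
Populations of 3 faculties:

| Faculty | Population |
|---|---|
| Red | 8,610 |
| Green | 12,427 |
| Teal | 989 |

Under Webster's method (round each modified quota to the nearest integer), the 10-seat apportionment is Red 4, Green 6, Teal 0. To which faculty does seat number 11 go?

Teal

Priority for the next seat is population ÷ (current seats + 0.5).
Priorities: Red 1913.333, Green 1911.846, Teal 1978.000.
Highest priority: Teal.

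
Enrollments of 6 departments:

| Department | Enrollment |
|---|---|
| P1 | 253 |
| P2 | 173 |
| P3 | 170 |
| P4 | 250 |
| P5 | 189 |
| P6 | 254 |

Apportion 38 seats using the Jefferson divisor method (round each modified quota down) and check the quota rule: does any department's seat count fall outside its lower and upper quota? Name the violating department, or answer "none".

Standard quotas: P1 7.458, P2 5.100, P3 5.012, P4 7.370, P5 5.572, P6 7.488.
Jefferson allocation: P1 8, P2 5, P3 5, P4 7, P5 5, P6 8.
Every allocation lies between the lower and upper quota.

none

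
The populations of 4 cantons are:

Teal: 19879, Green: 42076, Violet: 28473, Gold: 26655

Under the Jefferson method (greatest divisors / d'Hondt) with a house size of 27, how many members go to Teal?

Standard divisor 117083/27 ≈ 4336.407; standard quotas: Teal 4.584, Green 9.703, Violet 6.566, Gold 6.147.
Rounding down gives 4, 9, 6, 6 = 25 seats, so the divisor must be adjusted.
With modified divisor 4000: modified quotas Teal 4.970, Green 10.519, Violet 7.118, Gold 6.664.
Rounding down: Teal 4, Green 10, Violet 7, Gold 6 (total 27).
Teal receives 4.

4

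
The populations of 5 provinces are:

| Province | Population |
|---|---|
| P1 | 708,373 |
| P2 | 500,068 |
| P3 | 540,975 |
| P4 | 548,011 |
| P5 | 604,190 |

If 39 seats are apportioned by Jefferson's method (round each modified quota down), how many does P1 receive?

Standard divisor 2901617/39 ≈ 74400.436; standard quotas: P1 9.521, P2 6.721, P3 7.271, P4 7.366, P5 8.121.
Rounding down gives 9, 6, 7, 7, 8 = 37 seats, so the divisor must be adjusted.
With modified divisor 69700: modified quotas P1 10.163, P2 7.175, P3 7.761, P4 7.862, P5 8.668.
Rounding down: P1 10, P2 7, P3 7, P4 7, P5 8 (total 39).
P1 receives 10.

10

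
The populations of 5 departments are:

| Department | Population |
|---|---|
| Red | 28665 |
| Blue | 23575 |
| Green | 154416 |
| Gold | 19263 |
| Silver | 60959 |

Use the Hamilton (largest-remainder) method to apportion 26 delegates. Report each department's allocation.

Red 3, Blue 2, Green 14, Gold 2, Silver 5

The standard divisor is 286878/26 ≈ 11033.769.
Standard quotas: Red 2.5979, Blue 2.1366, Green 13.9949, Gold 1.7458, Silver 5.5248.
Lower quotas: Red 2, Blue 2, Green 13, Gold 1, Silver 5 (sum 23, leaving 3 seats).
Remainders in descending order: Green 0.9949, Gold 0.7458, Red 0.5979, Silver 0.5248, Blue 0.1366.
The surplus seats go to Green, Gold, Red.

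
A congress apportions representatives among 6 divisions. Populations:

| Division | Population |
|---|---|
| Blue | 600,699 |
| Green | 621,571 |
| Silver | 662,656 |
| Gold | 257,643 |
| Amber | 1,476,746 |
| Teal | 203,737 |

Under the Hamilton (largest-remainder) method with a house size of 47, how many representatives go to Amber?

18

The standard divisor is 3823052/47 ≈ 81341.532.
Standard quotas: Blue 7.3849, Green 7.6415, Silver 8.1466, Gold 3.1674, Amber 18.1549, Teal 2.5047.
Lower quotas: Blue 7, Green 7, Silver 8, Gold 3, Amber 18, Teal 2 (sum 45, leaving 2 seats).
Remainders in descending order: Green 0.6415, Teal 0.5047, Blue 0.3849, Gold 0.1674, Amber 0.1549, Silver 0.1466.
Largest remainders: Green, Teal receive the extra seats.
Amber receives 18.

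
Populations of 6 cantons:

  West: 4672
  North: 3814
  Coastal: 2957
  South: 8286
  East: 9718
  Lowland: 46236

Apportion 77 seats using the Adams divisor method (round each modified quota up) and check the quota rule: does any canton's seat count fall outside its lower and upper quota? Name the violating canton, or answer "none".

Lowland

Standard quotas: West 4.753, North 3.880, Coastal 3.008, South 8.430, East 9.887, Lowland 47.041.
Adams allocation: West 5, North 4, Coastal 3, South 9, East 10, Lowland 46.
Lowland has quota 47.041 (lower 47, upper 48) but receives 46 — outside the quota interval.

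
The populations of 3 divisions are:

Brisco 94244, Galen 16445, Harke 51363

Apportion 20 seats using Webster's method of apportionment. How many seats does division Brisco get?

12

Standard divisor 162052/20 ≈ 8102.6; standard quotas: Brisco 11.631, Galen 2.030, Harke 6.339.
Rounding to the nearest integer gives Brisco 12, Galen 2, Harke 6 — total 20, matching the house size, so no adjustment is needed.
Brisco receives 12.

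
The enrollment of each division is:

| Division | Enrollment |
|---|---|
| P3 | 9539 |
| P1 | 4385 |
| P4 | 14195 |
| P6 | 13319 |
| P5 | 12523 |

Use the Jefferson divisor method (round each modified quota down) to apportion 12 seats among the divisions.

Standard divisor 53961/12 ≈ 4496.75; standard quotas: P3 2.121, P1 0.975, P4 3.157, P6 2.962, P5 2.785.
Rounding down gives 2, 0, 3, 2, 2 = 9 seats, so the divisor must be adjusted.
With modified divisor 3900: modified quotas P3 2.446, P1 1.124, P4 3.640, P6 3.415, P5 3.211.
Rounding down: P3 2, P1 1, P4 3, P6 3, P5 3 (total 12).

P3=2; P1=1; P4=3; P6=3; P5=3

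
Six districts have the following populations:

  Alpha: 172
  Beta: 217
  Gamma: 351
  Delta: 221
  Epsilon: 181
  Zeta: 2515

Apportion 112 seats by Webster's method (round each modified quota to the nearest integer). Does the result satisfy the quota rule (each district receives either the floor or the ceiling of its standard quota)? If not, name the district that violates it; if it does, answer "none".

Standard quotas: Alpha 5.268, Beta 6.646, Gamma 10.750, Delta 6.768, Epsilon 5.543, Zeta 77.025.
Webster allocation: Alpha 5, Beta 7, Gamma 11, Delta 7, Epsilon 6, Zeta 76.
Zeta has quota 77.025 (lower 77, upper 78) but receives 76 — outside the quota interval.

Zeta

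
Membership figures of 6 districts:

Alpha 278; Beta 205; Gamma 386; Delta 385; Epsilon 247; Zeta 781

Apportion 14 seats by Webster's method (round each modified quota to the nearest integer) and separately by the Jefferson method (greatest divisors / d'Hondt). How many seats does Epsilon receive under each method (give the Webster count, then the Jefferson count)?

Webster: Alpha 2, Beta 1, Gamma 2, Delta 2, Epsilon 2, Zeta 5.
Jefferson: Alpha 2, Beta 1, Gamma 2, Delta 2, Epsilon 1, Zeta 6.
Epsilon gets 2 under Webster and 1 under Jefferson.

2 and 1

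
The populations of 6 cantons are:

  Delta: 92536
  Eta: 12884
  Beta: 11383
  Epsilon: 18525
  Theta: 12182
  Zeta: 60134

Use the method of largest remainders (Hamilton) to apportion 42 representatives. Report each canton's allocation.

The standard divisor is 207644/42 ≈ 4943.905.
Standard quotas: Delta 18.7172, Eta 2.6060, Beta 2.3024, Epsilon 3.7470, Theta 2.4640, Zeta 12.1633.
Lower quotas: Delta 18, Eta 2, Beta 2, Epsilon 3, Theta 2, Zeta 12 (sum 39, leaving 3 seats).
Remainders in descending order: Epsilon 0.7470, Delta 0.7172, Eta 0.6060, Theta 0.4640, Beta 0.3024, Zeta 0.1633.
The surplus seats go to Epsilon, Delta, Eta.

Delta=19; Eta=3; Beta=2; Epsilon=4; Theta=2; Zeta=12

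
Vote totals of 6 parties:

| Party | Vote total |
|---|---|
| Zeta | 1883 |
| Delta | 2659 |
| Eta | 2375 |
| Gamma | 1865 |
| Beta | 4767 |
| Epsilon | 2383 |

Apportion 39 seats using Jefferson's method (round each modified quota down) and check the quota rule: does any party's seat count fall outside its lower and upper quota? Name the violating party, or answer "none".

Standard quotas: Zeta 4.609, Delta 6.509, Eta 5.814, Gamma 4.565, Beta 11.669, Epsilon 5.833.
Jefferson allocation: Zeta 4, Delta 7, Eta 6, Gamma 4, Beta 12, Epsilon 6.
Every allocation lies between the lower and upper quota.

none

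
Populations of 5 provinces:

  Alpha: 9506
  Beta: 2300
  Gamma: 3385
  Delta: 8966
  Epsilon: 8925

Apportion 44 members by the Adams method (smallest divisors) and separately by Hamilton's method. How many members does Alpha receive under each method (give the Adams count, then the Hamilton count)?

12 and 13

Adams: Alpha 12, Beta 3, Gamma 5, Delta 12, Epsilon 12.
Hamilton: Alpha 13, Beta 3, Gamma 4, Delta 12, Epsilon 12.
Alpha gets 12 under Adams and 13 under Hamilton.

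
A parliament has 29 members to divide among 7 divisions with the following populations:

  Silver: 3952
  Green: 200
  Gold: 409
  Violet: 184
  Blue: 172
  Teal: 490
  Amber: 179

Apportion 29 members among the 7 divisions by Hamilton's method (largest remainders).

The standard divisor is 5586/29 ≈ 192.621.
Standard quotas: Silver 20.517, Green 1.038, Gold 2.123, Violet 0.955, Blue 0.893, Teal 2.544, Amber 0.929.
Lower quotas: Silver 20, Green 1, Gold 2, Violet 0, Blue 0, Teal 2, Amber 0 (sum 25, leaving 4 seats).
Remainders in descending order: Violet 0.955, Amber 0.929, Blue 0.893, Teal 0.544, Silver 0.517, Gold 0.123, Green 0.038.
The surplus seats go to Violet, Amber, Blue, Teal.

Silver 20, Green 1, Gold 2, Violet 1, Blue 1, Teal 3, Amber 1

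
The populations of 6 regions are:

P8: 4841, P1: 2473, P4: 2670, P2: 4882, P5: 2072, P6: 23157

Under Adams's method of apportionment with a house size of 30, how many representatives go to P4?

Standard divisor 40095/30 ≈ 1336.5; standard quotas: P8 3.622, P1 1.850, P4 1.998, P2 3.653, P5 1.550, P6 17.327.
Rounding up gives 4, 2, 2, 4, 2, 18 = 32 seats, so the divisor must be adjusted.
With modified divisor 1500: modified quotas P8 3.227, P1 1.649, P4 1.780, P2 3.255, P5 1.381, P6 15.438.
Rounding up: P8 4, P1 2, P4 2, P2 4, P5 2, P6 16 (total 30).
P4 receives 2.

2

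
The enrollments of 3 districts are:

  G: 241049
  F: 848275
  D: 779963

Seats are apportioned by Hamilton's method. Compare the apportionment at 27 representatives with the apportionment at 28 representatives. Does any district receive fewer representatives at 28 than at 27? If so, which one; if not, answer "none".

G

At 27 seats: G 4, F 12, D 11.
At 28 seats: G 3, F 13, D 12.
G drops from 4 to 3.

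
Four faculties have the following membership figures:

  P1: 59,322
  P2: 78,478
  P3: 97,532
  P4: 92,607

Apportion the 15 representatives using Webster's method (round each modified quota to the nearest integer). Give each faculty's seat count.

Standard divisor 327939/15 ≈ 21862.6; standard quotas: P1 2.713, P2 3.590, P3 4.461, P4 4.236.
Rounding to the nearest integer gives P1 3, P2 4, P3 4, P4 4 — total 15, matching the house size, so no adjustment is needed.

P1: 3, P2: 4, P3: 4, P4: 4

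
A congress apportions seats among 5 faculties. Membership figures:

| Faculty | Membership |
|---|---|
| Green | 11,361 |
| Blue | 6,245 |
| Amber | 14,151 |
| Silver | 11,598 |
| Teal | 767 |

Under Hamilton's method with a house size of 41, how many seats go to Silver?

11

The standard divisor is 44122/41 ≈ 1076.146.
Standard quotas: Green 10.5571, Blue 5.8031, Amber 13.1497, Silver 10.7773, Teal 0.7127.
Lower quotas: Green 10, Blue 5, Amber 13, Silver 10, Teal 0 (sum 38, leaving 3 seats).
Remainders in descending order: Blue 0.8031, Silver 0.7773, Teal 0.7127, Green 0.5571, Amber 0.1497.
The surplus seats go to Blue, Silver, Teal.
Silver receives 11.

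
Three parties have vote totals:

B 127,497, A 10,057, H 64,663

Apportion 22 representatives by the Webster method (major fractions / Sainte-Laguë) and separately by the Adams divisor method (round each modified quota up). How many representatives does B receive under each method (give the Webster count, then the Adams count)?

14 and 13

Webster: B 14, A 1, H 7.
Adams: B 13, A 2, H 7.
B gets 14 under Webster and 13 under Adams.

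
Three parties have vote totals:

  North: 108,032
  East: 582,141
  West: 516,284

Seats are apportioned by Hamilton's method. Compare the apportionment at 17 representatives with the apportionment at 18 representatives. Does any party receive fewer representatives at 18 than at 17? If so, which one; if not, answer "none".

North

At 17 seats: North 2, East 8, West 7.
At 18 seats: North 1, East 9, West 8.
North drops from 2 to 1.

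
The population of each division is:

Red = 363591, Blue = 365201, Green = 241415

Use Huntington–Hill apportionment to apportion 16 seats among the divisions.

With divisor 61367: modified quotas Red 5.925, Blue 5.951, Green 3.934.
Geometric-mean thresholds: Red √(5·6)=5.477, Blue √(5·6)=5.477, Green √(3·4)=3.464.
Each quota rounded against its threshold gives Red 6, Blue 6, Green 4 (total 16).

Red 6, Blue 6, Green 4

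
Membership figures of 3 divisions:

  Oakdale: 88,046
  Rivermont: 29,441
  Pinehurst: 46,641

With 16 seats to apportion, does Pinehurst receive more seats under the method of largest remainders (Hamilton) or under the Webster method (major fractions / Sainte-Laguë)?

Webster

Hamilton: Oakdale 9, Rivermont 3, Pinehurst 4.
Webster: Oakdale 8, Rivermont 3, Pinehurst 5.
Pinehurst gets 4 under Hamilton and 5 under Webster.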